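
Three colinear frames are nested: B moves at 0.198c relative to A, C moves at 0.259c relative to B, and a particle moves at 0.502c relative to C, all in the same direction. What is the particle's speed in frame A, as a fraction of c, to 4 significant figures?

Compose boost 2: (0.259 + 0.198)/(1 + 0.259×0.198) = 0.4570/1.05128 = 0.434707
Compose boost 3: (0.502 + 0.434707)/(1 + 0.502×0.434707) = 0.936707/1.21822 = 0.7689

u ≈ 0.7689c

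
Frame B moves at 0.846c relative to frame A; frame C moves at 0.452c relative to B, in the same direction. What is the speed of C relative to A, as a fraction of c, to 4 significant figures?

Compose boost 2: (0.452 + 0.846)/(1 + 0.452×0.846) = 1.298/1.38239 = 0.9390

u ≈ 0.9390c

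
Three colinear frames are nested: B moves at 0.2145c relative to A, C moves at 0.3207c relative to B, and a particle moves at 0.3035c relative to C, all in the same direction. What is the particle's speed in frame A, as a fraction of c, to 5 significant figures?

Compose boost 2: (0.3207 + 0.2145)/(1 + 0.3207×0.2145) = 0.53520/1.068790 = 0.5007531
Compose boost 3: (0.3035 + 0.5007531)/(1 + 0.3035×0.5007531) = 0.8042531/1.151979 = 0.69815

u ≈ 0.69815c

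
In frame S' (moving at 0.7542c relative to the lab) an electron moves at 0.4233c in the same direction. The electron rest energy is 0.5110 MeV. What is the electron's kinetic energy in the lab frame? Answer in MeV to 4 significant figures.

u_lab = (0.4233 + 0.7542)/(1 + 0.4233×0.7542) = 0.8925507
γ = 1/√(1 − 0.8925507²) = 2.21755
K = (γ − 1)m₀c² = (2.21755 − 1) × 0.5110 = 1.21755 × 0.5110 = 0.6222 MeV

K ≈ 0.6222 MeV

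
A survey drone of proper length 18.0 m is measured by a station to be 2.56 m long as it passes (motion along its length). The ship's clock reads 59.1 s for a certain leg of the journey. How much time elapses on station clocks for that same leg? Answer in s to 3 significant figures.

Δt ≈ 416 s

Length contraction ⇒ γ = L₀/L = 18.0/2.56 = 7.0312
Time dilation: Δt = γτ₀ = 7.0312 × 59.1 s = 416 s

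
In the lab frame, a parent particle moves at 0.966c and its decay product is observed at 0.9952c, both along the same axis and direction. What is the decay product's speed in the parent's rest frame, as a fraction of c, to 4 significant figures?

u' ≈ 0.7558c

Inverse velocity addition: u' = (u − v)/(1 − uv/c²)
= (0.9952 − 0.966)/(1 − 0.9952×0.966) = 0.02920/0.0386368 = 0.7558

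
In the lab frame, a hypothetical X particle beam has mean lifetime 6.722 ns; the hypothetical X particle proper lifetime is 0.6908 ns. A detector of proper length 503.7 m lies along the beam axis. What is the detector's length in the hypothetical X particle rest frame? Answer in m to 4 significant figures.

L ≈ 51.76 m

Time dilation ⇒ γ = Δt/τ₀ = 6.722/0.6908 = 9.73075
Length contraction: L = L₀/γ = 503.7/9.73075 = 51.76 m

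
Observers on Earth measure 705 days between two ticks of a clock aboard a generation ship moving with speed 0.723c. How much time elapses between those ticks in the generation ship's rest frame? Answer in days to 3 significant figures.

γ = 1/√(1 − 0.723²) = 1.4475
Proper time: τ₀ = Δt/γ = 705/1.4475 = 487 days

τ₀ ≈ 487 days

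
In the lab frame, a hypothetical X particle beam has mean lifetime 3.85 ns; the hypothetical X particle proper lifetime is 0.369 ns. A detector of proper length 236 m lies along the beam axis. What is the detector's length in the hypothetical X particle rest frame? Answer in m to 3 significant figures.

L ≈ 22.6 m

Time dilation ⇒ γ = Δt/τ₀ = 3.85/0.369 = 10.434
Length contraction: L = L₀/γ = 236/10.434 = 22.6 m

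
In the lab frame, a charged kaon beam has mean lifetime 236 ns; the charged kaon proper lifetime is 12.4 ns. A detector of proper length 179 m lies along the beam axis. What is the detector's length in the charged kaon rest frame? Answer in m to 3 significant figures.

Time dilation ⇒ γ = Δt/τ₀ = 236/12.4 = 19.032
Length contraction: L = L₀/γ = 179/19.032 = 9.41 m

L ≈ 9.41 m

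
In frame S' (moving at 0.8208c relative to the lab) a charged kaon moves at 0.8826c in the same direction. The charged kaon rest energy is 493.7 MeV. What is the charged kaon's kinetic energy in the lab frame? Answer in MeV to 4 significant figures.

u_lab = (0.8826 + 0.8208)/(1 + 0.8826×0.8208) = 0.9878000
γ = 1/√(1 − 0.9878000²) = 6.42147
K = (γ − 1)m₀c² = (6.42147 − 1) × 493.7 = 5.42147 × 493.7 = 2677 MeV

K ≈ 2677 MeV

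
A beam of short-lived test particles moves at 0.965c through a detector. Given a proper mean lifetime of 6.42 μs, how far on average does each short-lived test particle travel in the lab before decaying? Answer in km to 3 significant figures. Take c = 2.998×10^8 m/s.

γ = 1/√(1 − 0.965²) = 3.8132
Dilated lifetime: Δt = γτ₀ = 3.8132 × 6.42 μs = 24.480 μs
d = vΔt = 0.965c × 24.480 μs = 2.8931×10^8 m/s × 2.4480×10^-5 s = 7.08 km

d ≈ 7.08 km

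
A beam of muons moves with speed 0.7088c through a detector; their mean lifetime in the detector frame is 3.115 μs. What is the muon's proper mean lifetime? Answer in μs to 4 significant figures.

γ = 1/√(1 − 0.7088²) = 1.41762
Proper time: τ₀ = Δt/γ = 3.115/1.41762 = 2.197 μs

τ₀ ≈ 2.197 μs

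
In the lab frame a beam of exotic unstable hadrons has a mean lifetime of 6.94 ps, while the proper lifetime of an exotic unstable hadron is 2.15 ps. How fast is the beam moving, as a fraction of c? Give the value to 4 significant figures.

γ = Δt/τ₀ = 6.94/2.15 = 3.22791
β = √(1 − 1/γ²) = √(1 − 1/3.22791²) = 0.9508

β ≈ 0.9508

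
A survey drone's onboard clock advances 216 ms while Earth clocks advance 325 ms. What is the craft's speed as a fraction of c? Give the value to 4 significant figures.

β ≈ 0.7472

γ = Δt/τ₀ = 325/216 = 1.50463
β = √(1 − 1/γ²) = √(1 − 1/1.50463²) = 0.7472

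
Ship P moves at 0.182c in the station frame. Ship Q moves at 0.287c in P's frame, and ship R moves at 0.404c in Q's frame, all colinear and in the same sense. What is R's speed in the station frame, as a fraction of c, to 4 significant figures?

u ≈ 0.7201c

Compose boost 2: (0.287 + 0.182)/(1 + 0.287×0.182) = 0.4690/1.05223 = 0.445718
Compose boost 3: (0.404 + 0.445718)/(1 + 0.404×0.445718) = 0.849718/1.18007 = 0.7201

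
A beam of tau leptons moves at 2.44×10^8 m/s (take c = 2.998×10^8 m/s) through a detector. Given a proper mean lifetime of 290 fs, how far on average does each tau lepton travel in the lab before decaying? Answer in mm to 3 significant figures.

d ≈ 0.122 mm

β = v/c = 2.44×10^8 / 2.998×10^8 = 0.81388
γ = 1/√(1 − 0.81388²) = 1.7211
Dilated lifetime: Δt = γτ₀ = 1.7211 × 290 fs = 499.11 fs
d = vΔt = 0.81388c × 499.11 fs = 2.4400×10^8 m/s × 4.9911×10^-13 s = 0.122 mm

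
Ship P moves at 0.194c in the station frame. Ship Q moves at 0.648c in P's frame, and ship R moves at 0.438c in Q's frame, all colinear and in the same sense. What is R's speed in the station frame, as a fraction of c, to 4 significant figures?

Compose boost 2: (0.648 + 0.194)/(1 + 0.648×0.194) = 0.8420/1.12571 = 0.747971
Compose boost 3: (0.438 + 0.747971)/(1 + 0.438×0.747971) = 1.18597/1.32761 = 0.8933

u ≈ 0.8933c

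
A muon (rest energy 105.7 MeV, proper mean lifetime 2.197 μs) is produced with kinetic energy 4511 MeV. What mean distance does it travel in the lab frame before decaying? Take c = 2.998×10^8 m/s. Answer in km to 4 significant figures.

d ≈ 28.76 km

γ = 1 + K/(m₀c²) = 1 + 4511/105.7 = 43.6774
β = √(1 − 1/γ²) = 0.999738
Dilated lifetime: γτ₀ = 43.6774 × 2.197 μs = 95.9592 μs
d = βc·γτ₀ = 0.999738 × (2.998×10^8 m/s) × 9.59592×10^-5 s = 28.76 km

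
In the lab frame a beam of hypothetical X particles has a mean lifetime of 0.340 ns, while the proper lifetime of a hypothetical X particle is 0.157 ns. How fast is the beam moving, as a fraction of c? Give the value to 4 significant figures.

β ≈ 0.8870

γ = Δt/τ₀ = 0.340/0.157 = 2.16561
β = √(1 − 1/γ²) = √(1 − 1/2.16561²) = 0.8870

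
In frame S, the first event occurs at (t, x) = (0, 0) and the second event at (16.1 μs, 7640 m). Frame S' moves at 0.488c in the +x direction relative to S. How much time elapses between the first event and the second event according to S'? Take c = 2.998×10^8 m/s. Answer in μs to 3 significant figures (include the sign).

Δt' ≈ 4.20 μs

γ = 1/√(1 − 0.488²) = 1.1457
Δt' = γ(Δt − vΔx/c²) = 1.1457 × (16.1 μs − 0.488×7640 m / (2.998×10^8 m/s))
= 1.1457 × (3.6640 μs) = 4.20 μs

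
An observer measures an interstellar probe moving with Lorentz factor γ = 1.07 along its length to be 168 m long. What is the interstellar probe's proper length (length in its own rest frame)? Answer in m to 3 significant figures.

L₀ ≈ 180 m

γ = 1.07 (given)
L₀ = γL = 1.07 × 168 = 180 m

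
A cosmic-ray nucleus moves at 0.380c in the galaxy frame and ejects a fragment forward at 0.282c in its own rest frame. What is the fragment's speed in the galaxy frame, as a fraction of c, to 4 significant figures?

u ≈ 0.5979c

Compose boost 2: (0.282 + 0.380)/(1 + 0.282×0.380) = 0.6620/1.10716 = 0.5979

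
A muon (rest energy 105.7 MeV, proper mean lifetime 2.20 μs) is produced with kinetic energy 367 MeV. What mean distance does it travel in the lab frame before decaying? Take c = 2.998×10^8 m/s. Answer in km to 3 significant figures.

d ≈ 2.87 km

γ = 1 + K/(m₀c²) = 1 + 367/105.7 = 4.4721
β = √(1 − 1/γ²) = 0.97468
Dilated lifetime: γτ₀ = 4.4721 × 2.20 μs = 9.8386 μs
d = βc·γτ₀ = 0.97468 × (2.998×10^8 m/s) × 9.8386×10^-6 s = 2.87 km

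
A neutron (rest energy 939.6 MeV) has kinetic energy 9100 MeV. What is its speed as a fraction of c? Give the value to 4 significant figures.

β ≈ 0.9956

γ = 1 + K/(m₀c²) = 1 + 9100/939.6 = 10.6850
β = √(1 − 1/γ²) = 0.9956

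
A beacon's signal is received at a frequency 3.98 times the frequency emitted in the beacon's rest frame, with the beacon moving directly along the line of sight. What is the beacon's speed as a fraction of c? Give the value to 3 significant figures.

f_obs/f_src = √((1+β)/(1−β)) = 3.98  ⇒  (1+β)/(1−β) = 15.840
β = |1 − D²|/(1 + D²) = |1 − 15.840|/(1 + 15.840) = 0.881

β ≈ 0.881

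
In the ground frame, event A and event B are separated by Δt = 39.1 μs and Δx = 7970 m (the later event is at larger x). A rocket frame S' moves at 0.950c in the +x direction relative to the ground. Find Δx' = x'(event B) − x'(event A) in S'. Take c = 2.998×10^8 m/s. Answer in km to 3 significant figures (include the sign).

γ = 1/√(1 − 0.950²) = 3.2026
Δx' = γ(Δx − vΔt) = 3.2026 × (7970 m − 0.950×(2.998×10^8 m/s)×39.1×10^-6 s)
= 3.2026 × (-3166.1 m) = -10.1 km

Δx' ≈ -10.1 km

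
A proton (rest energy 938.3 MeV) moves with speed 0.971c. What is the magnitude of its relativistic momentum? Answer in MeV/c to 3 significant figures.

p ≈ 3810 MeV/c

γ = 1/√(1 − 0.971²) = 4.1827
p = γβm₀c = 4.1827 × 0.971 × 938.3 MeV/c = 3810 MeV/c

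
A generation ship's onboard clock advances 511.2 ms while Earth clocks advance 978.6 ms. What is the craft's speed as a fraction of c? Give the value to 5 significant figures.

γ = Δt/τ₀ = 978.6/511.2 = 1.914319
β = √(1 − 1/γ²) = √(1 − 1/1.914319²) = 0.85271

β ≈ 0.85271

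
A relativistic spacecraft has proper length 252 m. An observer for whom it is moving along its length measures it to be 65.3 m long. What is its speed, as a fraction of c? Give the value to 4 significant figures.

γ = L₀/L = 252/65.3 = 3.85911
β = √(1 − 1/γ²) = 0.9658

β ≈ 0.9658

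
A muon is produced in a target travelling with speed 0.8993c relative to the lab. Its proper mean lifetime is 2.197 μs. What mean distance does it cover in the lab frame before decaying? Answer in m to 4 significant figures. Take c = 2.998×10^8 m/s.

d ≈ 1354 m

γ = 1/√(1 − 0.8993²) = 2.28659
Dilated lifetime: Δt = γτ₀ = 2.28659 × 2.197 μs = 5.02364 μs
d = vΔt = 0.8993c × 5.02364 μs = 2.69610×10^8 m/s × 5.02364×10^-6 s = 1354 m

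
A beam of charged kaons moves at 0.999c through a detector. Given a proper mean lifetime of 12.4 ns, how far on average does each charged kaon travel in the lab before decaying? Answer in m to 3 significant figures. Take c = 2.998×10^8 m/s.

d ≈ 83.1 m

γ = 1/√(1 − 0.999²) = 22.366
Dilated lifetime: Δt = γτ₀ = 22.366 × 12.4 ns = 277.34 ns
d = vΔt = 0.999c × 277.34 ns = 2.9950×10^8 m/s × 2.7734×10^-7 s = 83.1 m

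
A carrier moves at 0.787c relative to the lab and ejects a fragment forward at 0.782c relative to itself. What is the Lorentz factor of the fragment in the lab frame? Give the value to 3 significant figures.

u_lab = (0.782 + 0.787)/(1 + 0.782×0.787) = 1.569/1.61543 = 0.971256
γ = 1/√(1 − 0.971256²) = 4.20

γ ≈ 4.20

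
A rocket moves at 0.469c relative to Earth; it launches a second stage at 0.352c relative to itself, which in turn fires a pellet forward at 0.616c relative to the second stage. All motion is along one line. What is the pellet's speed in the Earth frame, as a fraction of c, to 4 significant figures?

u ≈ 0.9209c

Compose boost 2: (0.352 + 0.469)/(1 + 0.352×0.469) = 0.8210/1.16509 = 0.704668
Compose boost 3: (0.616 + 0.704668)/(1 + 0.616×0.704668) = 1.32067/1.43408 = 0.9209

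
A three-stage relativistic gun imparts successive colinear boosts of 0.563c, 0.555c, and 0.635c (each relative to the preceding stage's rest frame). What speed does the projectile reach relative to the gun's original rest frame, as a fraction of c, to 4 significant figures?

Compose boost 2: (0.555 + 0.563)/(1 + 0.555×0.563) = 1.118/1.31246 = 0.851832
Compose boost 3: (0.635 + 0.851832)/(1 + 0.635×0.851832) = 1.48683/1.54091 = 0.9649

u ≈ 0.9649c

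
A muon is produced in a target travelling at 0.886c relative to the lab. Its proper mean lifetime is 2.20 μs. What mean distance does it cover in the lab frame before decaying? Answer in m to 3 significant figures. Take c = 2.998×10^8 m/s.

d ≈ 1260 m

γ = 1/√(1 − 0.886²) = 2.1566
Dilated lifetime: Δt = γτ₀ = 2.1566 × 2.20 μs = 4.7446 μs
d = vΔt = 0.886c × 4.7446 μs = 2.6562×10^8 m/s × 4.7446×10^-6 s = 1260 m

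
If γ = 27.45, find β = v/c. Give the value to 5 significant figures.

β = √(1 − 1/γ²) = √(1 − 1/27.45²) = √(0.9986729) = 0.99934

β ≈ 0.99934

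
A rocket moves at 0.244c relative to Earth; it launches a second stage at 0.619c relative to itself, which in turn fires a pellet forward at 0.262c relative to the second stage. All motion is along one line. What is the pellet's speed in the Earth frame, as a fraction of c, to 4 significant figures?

Compose boost 2: (0.619 + 0.244)/(1 + 0.619×0.244) = 0.8630/1.15104 = 0.749759
Compose boost 3: (0.262 + 0.749759)/(1 + 0.262×0.749759) = 1.01176/1.19644 = 0.8456

u ≈ 0.8456c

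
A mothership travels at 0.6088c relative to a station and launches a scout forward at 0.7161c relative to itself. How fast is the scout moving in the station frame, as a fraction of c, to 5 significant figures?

u ≈ 0.92266c

Compose boost 2: (0.7161 + 0.6088)/(1 + 0.7161×0.6088) = 1.3249/1.435962 = 0.92266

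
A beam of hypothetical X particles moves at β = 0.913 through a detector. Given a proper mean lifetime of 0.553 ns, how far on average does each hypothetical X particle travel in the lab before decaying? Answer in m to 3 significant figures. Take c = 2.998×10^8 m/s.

d ≈ 0.371 m

γ = 1/√(1 − 0.913²) = 2.4512
Dilated lifetime: Δt = γτ₀ = 2.4512 × 0.553 ns = 1.3555 ns
d = vΔt = 0.913c × 1.3555 ns = 2.7372×10^8 m/s × 1.3555×10^-9 s = 0.371 m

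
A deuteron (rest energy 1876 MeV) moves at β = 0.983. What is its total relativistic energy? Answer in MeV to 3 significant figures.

E ≈ 10200 MeV

γ = 1/√(1 − 0.983²) = 5.4465
E = γm₀c² = 5.4465 × 1876 MeV = 10200 MeV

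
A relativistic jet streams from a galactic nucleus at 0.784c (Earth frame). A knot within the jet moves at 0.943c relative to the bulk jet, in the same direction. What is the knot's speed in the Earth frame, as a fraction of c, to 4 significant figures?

u ≈ 0.9929c

Relativistic velocity addition: u = (u' + v)/(1 + u'v/c²)
= (0.943 + 0.784)/(1 + 0.943×0.784) = 1.727/1.73931 = 0.9929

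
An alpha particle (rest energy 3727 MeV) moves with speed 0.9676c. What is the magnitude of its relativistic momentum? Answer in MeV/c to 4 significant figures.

p ≈ 14280 MeV/c

γ = 1/√(1 − 0.9676²) = 3.96058
p = γβm₀c = 3.96058 × 0.9676 × 3727 MeV/c = 14280 MeV/c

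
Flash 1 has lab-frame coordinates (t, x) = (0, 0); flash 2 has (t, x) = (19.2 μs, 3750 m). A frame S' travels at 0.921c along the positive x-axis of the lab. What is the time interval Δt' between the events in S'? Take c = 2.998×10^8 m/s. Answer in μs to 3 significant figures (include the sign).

γ = 1/√(1 − 0.921²) = 2.5670
Δt' = γ(Δt − vΔx/c²) = 2.5670 × (19.2 μs − 0.921×3750 m / (2.998×10^8 m/s))
= 2.5670 × (7.6798 μs) = 19.7 μs

Δt' ≈ 19.7 μs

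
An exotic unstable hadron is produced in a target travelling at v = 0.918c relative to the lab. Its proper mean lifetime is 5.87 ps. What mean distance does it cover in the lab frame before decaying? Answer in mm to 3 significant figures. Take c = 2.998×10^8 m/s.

d ≈ 4.07 mm

γ = 1/√(1 − 0.918²) = 2.5216
Dilated lifetime: Δt = γτ₀ = 2.5216 × 5.87 ps = 14.802 ps
d = vΔt = 0.918c × 14.802 ps = 2.7522×10^8 m/s × 1.4802×10^-11 s = 4.07 mm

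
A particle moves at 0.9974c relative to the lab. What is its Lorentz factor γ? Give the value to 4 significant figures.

γ ≈ 13.88

γ = 1/√(1 − β²) = 1/√(1 − 0.9974²) = 1/√(0.00519324) = 13.88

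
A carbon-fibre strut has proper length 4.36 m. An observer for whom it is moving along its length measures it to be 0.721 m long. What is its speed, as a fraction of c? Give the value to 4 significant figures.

β ≈ 0.9862

γ = L₀/L = 4.36/0.721 = 6.04716
β = √(1 − 1/γ²) = 0.9862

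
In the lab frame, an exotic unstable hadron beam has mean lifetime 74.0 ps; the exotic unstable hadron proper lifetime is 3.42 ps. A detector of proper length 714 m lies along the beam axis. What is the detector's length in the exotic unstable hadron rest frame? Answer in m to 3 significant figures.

Time dilation ⇒ γ = Δt/τ₀ = 74.0/3.42 = 21.637
Length contraction: L = L₀/γ = 714/21.637 = 33.0 m

L ≈ 33.0 m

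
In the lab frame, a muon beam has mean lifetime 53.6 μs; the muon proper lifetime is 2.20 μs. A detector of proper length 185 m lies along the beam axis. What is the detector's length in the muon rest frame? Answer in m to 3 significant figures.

L ≈ 7.59 m

Time dilation ⇒ γ = Δt/τ₀ = 53.6/2.20 = 24.364
Length contraction: L = L₀/γ = 185/24.364 = 7.59 m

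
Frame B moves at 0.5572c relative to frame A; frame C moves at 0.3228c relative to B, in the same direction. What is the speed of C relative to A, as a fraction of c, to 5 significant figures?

Compose boost 2: (0.3228 + 0.5572)/(1 + 0.3228×0.5572) = 0.88000/1.179864 = 0.74585

u ≈ 0.74585c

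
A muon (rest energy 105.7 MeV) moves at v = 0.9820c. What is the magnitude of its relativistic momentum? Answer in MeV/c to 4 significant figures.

γ = 1/√(1 − 0.9820²) = 5.29434
p = γβm₀c = 5.29434 × 0.9820 × 105.7 MeV/c = 549.5 MeV/c

p ≈ 549.5 MeV/c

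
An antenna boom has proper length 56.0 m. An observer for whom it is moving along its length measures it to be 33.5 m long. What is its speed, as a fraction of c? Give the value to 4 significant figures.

γ = L₀/L = 56.0/33.5 = 1.67164
β = √(1 − 1/γ²) = 0.8013

β ≈ 0.8013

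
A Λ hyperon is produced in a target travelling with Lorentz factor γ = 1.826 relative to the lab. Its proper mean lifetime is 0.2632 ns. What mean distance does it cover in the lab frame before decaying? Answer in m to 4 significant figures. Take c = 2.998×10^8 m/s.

d ≈ 0.1206 m

β = √(1 − 1/γ²) = √(1 − 1/1.826²) = 0.836711
Dilated lifetime: Δt = γτ₀ = 1.826 × 0.2632 ns = 0.480603 ns
d = vΔt = 0.836711c × 0.480603 ns = 2.50846×10^8 m/s × 4.80603×10^-10 s = 0.1206 m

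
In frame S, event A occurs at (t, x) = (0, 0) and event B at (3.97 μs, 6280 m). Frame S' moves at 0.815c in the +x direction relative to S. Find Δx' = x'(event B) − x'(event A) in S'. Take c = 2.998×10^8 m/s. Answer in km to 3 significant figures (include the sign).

Δx' ≈ 9.16 km

γ = 1/√(1 − 0.815²) = 1.7257
Δx' = γ(Δx − vΔt) = 1.7257 × (6280 m − 0.815×(2.998×10^8 m/s)×3.97×10^-6 s)
= 1.7257 × (5310.0 m) = 9.16 km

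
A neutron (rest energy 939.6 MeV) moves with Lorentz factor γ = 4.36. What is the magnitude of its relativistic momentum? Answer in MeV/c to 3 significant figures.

p ≈ 3990 MeV/c

β = √(1 − 1/γ²) = √(1 − 1/4.36²) = 0.97334
p = γβm₀c = 4.36 × 0.97334 × 939.6 MeV/c = 3990 MeV/c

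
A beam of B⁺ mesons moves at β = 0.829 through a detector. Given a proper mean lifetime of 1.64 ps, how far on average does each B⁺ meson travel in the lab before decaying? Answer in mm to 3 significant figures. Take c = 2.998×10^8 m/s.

d ≈ 0.729 mm

γ = 1/√(1 − 0.829²) = 1.7881
Dilated lifetime: Δt = γτ₀ = 1.7881 × 1.64 ps = 2.9325 ps
d = vΔt = 0.829c × 2.9325 ps = 2.4853×10^8 m/s × 2.9325×10^-12 s = 0.729 mm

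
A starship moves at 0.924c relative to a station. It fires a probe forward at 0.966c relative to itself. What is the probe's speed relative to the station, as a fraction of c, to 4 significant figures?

u ≈ 0.9986c

Relativistic velocity addition: u = (u' + v)/(1 + u'v/c²)
= (0.966 + 0.924)/(1 + 0.966×0.924) = 1.890/1.89258 = 0.9986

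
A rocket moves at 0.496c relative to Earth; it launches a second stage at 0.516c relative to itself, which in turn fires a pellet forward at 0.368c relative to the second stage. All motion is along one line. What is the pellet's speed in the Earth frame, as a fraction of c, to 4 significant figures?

u ≈ 0.9053c

Compose boost 2: (0.516 + 0.496)/(1 + 0.516×0.496) = 1.012/1.25594 = 0.805774
Compose boost 3: (0.368 + 0.805774)/(1 + 0.368×0.805774) = 1.17377/1.29652 = 0.9053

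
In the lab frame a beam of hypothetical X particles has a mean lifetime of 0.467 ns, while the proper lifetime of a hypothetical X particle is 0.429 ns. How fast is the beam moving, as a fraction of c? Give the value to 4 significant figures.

β ≈ 0.3951

γ = Δt/τ₀ = 0.467/0.429 = 1.08858
β = √(1 − 1/γ²) = √(1 − 1/1.08858²) = 0.3951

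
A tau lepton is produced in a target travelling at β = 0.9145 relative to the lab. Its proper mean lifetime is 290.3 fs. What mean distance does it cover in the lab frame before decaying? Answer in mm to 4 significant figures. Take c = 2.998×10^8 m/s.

γ = 1/√(1 − 0.9145²) = 2.47166
Dilated lifetime: Δt = γτ₀ = 2.47166 × 290.3 fs = 717.524 fs
d = vΔt = 0.9145c × 717.524 fs = 2.74167×10^8 m/s × 7.17524×10^-13 s = 0.1967 mm

d ≈ 0.1967 mm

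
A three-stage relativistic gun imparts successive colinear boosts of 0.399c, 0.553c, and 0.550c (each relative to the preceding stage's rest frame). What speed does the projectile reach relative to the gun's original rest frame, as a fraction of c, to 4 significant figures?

Compose boost 2: (0.553 + 0.399)/(1 + 0.553×0.399) = 0.9520/1.22065 = 0.779914
Compose boost 3: (0.550 + 0.779914)/(1 + 0.550×0.779914) = 1.32991/1.42895 = 0.9307

u ≈ 0.9307c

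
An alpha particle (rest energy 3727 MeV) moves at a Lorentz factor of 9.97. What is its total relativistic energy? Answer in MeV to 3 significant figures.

γ = 9.97 (given)
E = γm₀c² = 9.97 × 3727 MeV = 37200 MeV

E ≈ 37200 MeV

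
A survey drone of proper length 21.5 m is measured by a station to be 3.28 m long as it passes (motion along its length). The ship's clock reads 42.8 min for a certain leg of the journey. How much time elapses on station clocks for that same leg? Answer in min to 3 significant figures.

Length contraction ⇒ γ = L₀/L = 21.5/3.28 = 6.5549
Time dilation: Δt = γτ₀ = 6.5549 × 42.8 min = 281 min

Δt ≈ 281 min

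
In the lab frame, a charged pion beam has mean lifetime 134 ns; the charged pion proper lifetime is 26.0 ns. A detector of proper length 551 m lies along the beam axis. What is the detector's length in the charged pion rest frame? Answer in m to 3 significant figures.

L ≈ 107 m

Time dilation ⇒ γ = Δt/τ₀ = 134/26.0 = 5.1538
Length contraction: L = L₀/γ = 551/5.1538 = 107 m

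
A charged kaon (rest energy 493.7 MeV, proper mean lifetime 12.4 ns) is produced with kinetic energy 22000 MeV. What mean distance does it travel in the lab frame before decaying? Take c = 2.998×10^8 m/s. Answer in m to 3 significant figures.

γ = 1 + K/(m₀c²) = 1 + 22000/493.7 = 45.561
β = √(1 − 1/γ²) = 0.99976
Dilated lifetime: γτ₀ = 45.561 × 12.4 ns = 564.96 ns
d = βc·γτ₀ = 0.99976 × (2.998×10^8 m/s) × 5.6496×10^-7 s = 169 m

d ≈ 169 m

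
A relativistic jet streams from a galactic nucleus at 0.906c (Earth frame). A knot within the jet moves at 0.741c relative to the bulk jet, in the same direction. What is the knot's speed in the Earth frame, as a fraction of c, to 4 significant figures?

u ≈ 0.9854c

Relativistic velocity addition: u = (u' + v)/(1 + u'v/c²)
= (0.741 + 0.906)/(1 + 0.741×0.906) = 1.647/1.67135 = 0.9854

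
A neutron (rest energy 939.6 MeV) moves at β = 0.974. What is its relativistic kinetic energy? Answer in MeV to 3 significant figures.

K ≈ 3210 MeV

γ = 1/√(1 − 0.974²) = 4.4141
K = (γ − 1)m₀c² = (4.4141 − 1) × 939.6 MeV = 3.4141 × 939.6 MeV = 3210 MeV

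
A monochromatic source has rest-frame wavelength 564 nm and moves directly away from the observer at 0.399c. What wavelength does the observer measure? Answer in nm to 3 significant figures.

λ_obs ≈ 860 nm

Relativistic Doppler: λ_obs = λ_src √((1+β)/(1−β))
= 564 × √(1.3990/0.60100) = 564 × 1.5257 = 860 nm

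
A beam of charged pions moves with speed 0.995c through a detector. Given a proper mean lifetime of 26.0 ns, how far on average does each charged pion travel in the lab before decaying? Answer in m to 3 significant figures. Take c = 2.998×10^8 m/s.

d ≈ 77.7 m

γ = 1/√(1 − 0.995²) = 10.013
Dilated lifetime: Δt = γτ₀ = 10.013 × 26.0 ns = 260.33 ns
d = vΔt = 0.995c × 260.33 ns = 2.9830×10^8 m/s × 2.6033×10^-7 s = 77.7 m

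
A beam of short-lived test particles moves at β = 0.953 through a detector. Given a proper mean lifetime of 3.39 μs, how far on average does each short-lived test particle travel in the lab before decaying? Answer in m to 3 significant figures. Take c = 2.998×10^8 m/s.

γ = 1/√(1 − 0.953²) = 3.3007
Dilated lifetime: Δt = γτ₀ = 3.3007 × 3.39 μs = 11.189 μs
d = vΔt = 0.953c × 11.189 μs = 2.8571×10^8 m/s × 1.1189×10^-5 s = 3200 m

d ≈ 3200 m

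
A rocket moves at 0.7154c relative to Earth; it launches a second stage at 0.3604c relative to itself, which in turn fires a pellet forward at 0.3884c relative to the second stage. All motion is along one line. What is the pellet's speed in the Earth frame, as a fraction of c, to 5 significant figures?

Compose boost 2: (0.3604 + 0.7154)/(1 + 0.3604×0.7154) = 1.0758/1.257830 = 0.8552824
Compose boost 3: (0.3884 + 0.8552824)/(1 + 0.3884×0.8552824) = 1.243682/1.332192 = 0.93356

u ≈ 0.93356c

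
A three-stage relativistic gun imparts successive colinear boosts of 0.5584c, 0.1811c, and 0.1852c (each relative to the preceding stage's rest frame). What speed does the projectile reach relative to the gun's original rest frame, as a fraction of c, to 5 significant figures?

Compose boost 2: (0.1811 + 0.5584)/(1 + 0.1811×0.5584) = 0.73950/1.101126 = 0.6715851
Compose boost 3: (0.1852 + 0.6715851)/(1 + 0.1852×0.6715851) = 0.8567851/1.124378 = 0.76201

u ≈ 0.76201c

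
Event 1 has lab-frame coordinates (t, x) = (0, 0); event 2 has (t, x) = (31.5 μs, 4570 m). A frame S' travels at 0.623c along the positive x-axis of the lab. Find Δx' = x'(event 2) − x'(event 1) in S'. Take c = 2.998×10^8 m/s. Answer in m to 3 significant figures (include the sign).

Δx' ≈ -1680 m

γ = 1/√(1 − 0.623²) = 1.2784
Δx' = γ(Δx − vΔt) = 1.2784 × (4570 m − 0.623×(2.998×10^8 m/s)×31.5×10^-6 s)
= 1.2784 × (-1313.4 m) = -1680 m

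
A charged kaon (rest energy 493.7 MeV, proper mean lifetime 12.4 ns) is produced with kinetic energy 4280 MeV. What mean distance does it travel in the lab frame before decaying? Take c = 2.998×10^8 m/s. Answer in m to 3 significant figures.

d ≈ 35.8 m

γ = 1 + K/(m₀c²) = 1 + 4280/493.7 = 9.6692
β = √(1 − 1/γ²) = 0.99464
Dilated lifetime: γτ₀ = 9.6692 × 12.4 ns = 119.90 ns
d = βc·γτ₀ = 0.99464 × (2.998×10^8 m/s) × 1.1990×10^-7 s = 35.8 m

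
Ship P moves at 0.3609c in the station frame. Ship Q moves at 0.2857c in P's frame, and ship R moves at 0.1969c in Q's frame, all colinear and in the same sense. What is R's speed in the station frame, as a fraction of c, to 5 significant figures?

Compose boost 2: (0.2857 + 0.3609)/(1 + 0.2857×0.3609) = 0.64660/1.103109 = 0.5861614
Compose boost 3: (0.1969 + 0.5861614)/(1 + 0.1969×0.5861614) = 0.7830614/1.115415 = 0.70204

u ≈ 0.70204c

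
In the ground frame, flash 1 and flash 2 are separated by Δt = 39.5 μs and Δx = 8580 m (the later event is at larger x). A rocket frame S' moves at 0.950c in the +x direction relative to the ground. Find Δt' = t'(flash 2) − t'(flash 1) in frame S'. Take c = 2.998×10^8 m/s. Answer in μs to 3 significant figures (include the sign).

Δt' ≈ 39.4 μs

γ = 1/√(1 − 0.950²) = 3.2026
Δt' = γ(Δt − vΔx/c²) = 3.2026 × (39.5 μs − 0.950×8580 m / (2.998×10^8 m/s))
= 3.2026 × (12.312 μs) = 39.4 μs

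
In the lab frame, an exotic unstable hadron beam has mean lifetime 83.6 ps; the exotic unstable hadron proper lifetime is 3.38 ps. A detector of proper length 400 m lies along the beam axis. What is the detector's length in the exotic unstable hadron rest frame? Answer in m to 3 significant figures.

Time dilation ⇒ γ = Δt/τ₀ = 83.6/3.38 = 24.734
Length contraction: L = L₀/γ = 400/24.734 = 16.2 m

L ≈ 16.2 m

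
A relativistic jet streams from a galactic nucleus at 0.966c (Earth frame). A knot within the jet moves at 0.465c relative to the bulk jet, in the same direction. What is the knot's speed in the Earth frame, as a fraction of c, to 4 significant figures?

u ≈ 0.9874c

Relativistic velocity addition: u = (u' + v)/(1 + u'v/c²)
= (0.465 + 0.966)/(1 + 0.465×0.966) = 1.431/1.44919 = 0.9874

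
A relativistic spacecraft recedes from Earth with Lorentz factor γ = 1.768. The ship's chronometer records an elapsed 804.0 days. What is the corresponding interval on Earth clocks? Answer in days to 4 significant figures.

γ = 1.768 (given)
Time dilation: Δt = γτ₀ = 1.768 × 804.0 days = 1421 days

Δt ≈ 1421 days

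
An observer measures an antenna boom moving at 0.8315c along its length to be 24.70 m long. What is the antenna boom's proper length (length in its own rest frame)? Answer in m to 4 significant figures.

γ = 1/√(1 − 0.8315²) = 1.80010
L₀ = γL = 1.80010 × 24.70 = 44.46 m

L₀ ≈ 44.46 m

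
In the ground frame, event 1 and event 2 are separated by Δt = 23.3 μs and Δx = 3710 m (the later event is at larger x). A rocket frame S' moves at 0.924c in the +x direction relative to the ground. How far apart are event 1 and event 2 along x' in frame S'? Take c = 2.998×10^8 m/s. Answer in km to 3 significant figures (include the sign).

Δx' ≈ -7.18 km

γ = 1/√(1 − 0.924²) = 2.6151
Δx' = γ(Δx − vΔt) = 2.6151 × (3710 m − 0.924×(2.998×10^8 m/s)×23.3×10^-6 s)
= 2.6151 × (-2744.5 m) = -7.18 km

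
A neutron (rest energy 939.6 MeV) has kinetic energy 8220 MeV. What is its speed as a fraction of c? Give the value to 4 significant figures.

γ = 1 + K/(m₀c²) = 1 + 8220/939.6 = 9.74840
β = √(1 − 1/γ²) = 0.9947

β ≈ 0.9947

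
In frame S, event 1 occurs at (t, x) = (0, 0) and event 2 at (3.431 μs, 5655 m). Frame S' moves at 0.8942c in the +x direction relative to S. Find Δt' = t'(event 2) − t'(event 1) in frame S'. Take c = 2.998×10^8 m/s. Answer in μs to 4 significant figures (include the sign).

Δt' ≈ -30.01 μs

γ = 1/√(1 − 0.8942²) = 2.23380
Δt' = γ(Δt − vΔx/c²) = 2.23380 × (3.431 μs − 0.8942×5655 m / (2.998×10^8 m/s))
= 2.23380 × (-13.4359 μs) = -30.01 μs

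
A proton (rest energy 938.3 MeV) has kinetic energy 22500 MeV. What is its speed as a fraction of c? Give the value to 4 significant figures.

γ = 1 + K/(m₀c²) = 1 + 22500/938.3 = 24.9795
β = √(1 − 1/γ²) = 0.9992

β ≈ 0.9992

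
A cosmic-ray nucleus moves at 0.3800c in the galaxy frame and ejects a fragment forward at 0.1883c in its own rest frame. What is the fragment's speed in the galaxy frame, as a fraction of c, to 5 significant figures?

Compose boost 2: (0.1883 + 0.3800)/(1 + 0.1883×0.3800) = 0.56830/1.071554 = 0.53035

u ≈ 0.53035c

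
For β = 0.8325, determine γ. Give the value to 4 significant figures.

γ ≈ 1.805

γ = 1/√(1 − β²) = 1/√(1 − 0.8325²) = 1/√(0.306944) = 1.805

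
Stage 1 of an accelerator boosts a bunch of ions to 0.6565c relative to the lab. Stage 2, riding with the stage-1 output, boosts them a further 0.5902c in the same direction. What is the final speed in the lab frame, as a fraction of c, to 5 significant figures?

Compose boost 2: (0.5902 + 0.6565)/(1 + 0.5902×0.6565) = 1.2467/1.387466 = 0.89854

u ≈ 0.89854c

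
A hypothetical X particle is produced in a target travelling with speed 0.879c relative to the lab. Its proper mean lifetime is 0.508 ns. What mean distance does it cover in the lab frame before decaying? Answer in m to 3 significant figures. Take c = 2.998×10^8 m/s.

γ = 1/√(1 − 0.879²) = 2.0972
Dilated lifetime: Δt = γτ₀ = 2.0972 × 0.508 ns = 1.0654 ns
d = vΔt = 0.879c × 1.0654 ns = 2.6352×10^8 m/s × 1.0654×10^-9 s = 0.281 m

d ≈ 0.281 m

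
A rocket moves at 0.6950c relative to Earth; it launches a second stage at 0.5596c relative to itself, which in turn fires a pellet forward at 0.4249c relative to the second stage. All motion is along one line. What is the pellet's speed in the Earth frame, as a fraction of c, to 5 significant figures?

Compose boost 2: (0.5596 + 0.6950)/(1 + 0.5596×0.6950) = 1.2546/1.388922 = 0.9032905
Compose boost 3: (0.4249 + 0.9032905)/(1 + 0.4249×0.9032905) = 1.328190/1.383808 = 0.95981

u ≈ 0.95981c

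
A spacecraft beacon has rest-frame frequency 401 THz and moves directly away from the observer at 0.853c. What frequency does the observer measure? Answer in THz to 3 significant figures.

Relativistic Doppler: f_obs = f_src √((1−β)/(1+β))
= 401 × √(0.14700/1.8530) = 401 × 0.28166 = 113 THz

f_obs ≈ 113 THz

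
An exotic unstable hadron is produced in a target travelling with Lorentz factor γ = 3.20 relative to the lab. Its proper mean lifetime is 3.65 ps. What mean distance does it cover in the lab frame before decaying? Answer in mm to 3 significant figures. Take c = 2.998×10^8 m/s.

β = √(1 − 1/γ²) = √(1 − 1/3.20²) = 0.94992
Dilated lifetime: Δt = γτ₀ = 3.20 × 3.65 ps = 11.680 ps
d = vΔt = 0.94992c × 11.680 ps = 2.8479×10^8 m/s × 1.1680×10^-11 s = 3.33 mm

d ≈ 3.33 mm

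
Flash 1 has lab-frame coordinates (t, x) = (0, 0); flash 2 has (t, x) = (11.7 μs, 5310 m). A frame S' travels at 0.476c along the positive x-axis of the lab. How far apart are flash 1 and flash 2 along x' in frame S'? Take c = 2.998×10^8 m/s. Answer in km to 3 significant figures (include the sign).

γ = 1/√(1 − 0.476²) = 1.1371
Δx' = γ(Δx − vΔt) = 1.1371 × (5310 m − 0.476×(2.998×10^8 m/s)×11.7×10^-6 s)
= 1.1371 × (3640.4 m) = 4.14 km

Δx' ≈ 4.14 km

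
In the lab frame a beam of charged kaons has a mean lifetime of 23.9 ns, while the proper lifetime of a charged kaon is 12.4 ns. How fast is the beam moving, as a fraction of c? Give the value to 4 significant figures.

γ = Δt/τ₀ = 23.9/12.4 = 1.92742
β = √(1 − 1/γ²) = √(1 − 1/1.92742²) = 0.8549

β ≈ 0.8549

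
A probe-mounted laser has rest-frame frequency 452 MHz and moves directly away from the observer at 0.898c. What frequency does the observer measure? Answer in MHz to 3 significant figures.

Relativistic Doppler: f_obs = f_src √((1−β)/(1+β))
= 452 × √(0.10200/1.8980) = 452 × 0.23182 = 105 MHz

f_obs ≈ 105 MHz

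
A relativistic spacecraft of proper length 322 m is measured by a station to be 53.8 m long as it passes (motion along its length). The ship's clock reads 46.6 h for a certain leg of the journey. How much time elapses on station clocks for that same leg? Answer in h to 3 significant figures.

Δt ≈ 279 h

Length contraction ⇒ γ = L₀/L = 322/53.8 = 5.9851
Time dilation: Δt = γτ₀ = 5.9851 × 46.6 h = 279 h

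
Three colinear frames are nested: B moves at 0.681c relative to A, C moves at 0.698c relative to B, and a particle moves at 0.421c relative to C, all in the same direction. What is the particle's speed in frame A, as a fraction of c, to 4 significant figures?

u ≈ 0.9729c

Compose boost 2: (0.698 + 0.681)/(1 + 0.698×0.681) = 1.379/1.47534 = 0.934701
Compose boost 3: (0.421 + 0.934701)/(1 + 0.421×0.934701) = 1.35570/1.39351 = 0.9729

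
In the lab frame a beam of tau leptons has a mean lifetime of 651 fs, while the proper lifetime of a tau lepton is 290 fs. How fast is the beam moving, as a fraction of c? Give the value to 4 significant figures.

γ = Δt/τ₀ = 651/290 = 2.24483
β = √(1 − 1/γ²) = √(1 − 1/2.24483²) = 0.8953

β ≈ 0.8953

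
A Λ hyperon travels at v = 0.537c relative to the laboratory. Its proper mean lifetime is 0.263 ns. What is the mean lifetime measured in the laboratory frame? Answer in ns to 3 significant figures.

γ = 1/√(1 − 0.537²) = 1.1854
Time dilation: Δt = γτ₀ = 1.1854 × 0.263 ns = 0.312 ns

Δt ≈ 0.312 ns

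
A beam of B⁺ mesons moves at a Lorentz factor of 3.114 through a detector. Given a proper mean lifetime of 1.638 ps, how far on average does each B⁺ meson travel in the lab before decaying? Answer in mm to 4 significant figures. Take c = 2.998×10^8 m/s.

d ≈ 1.448 mm

β = √(1 − 1/γ²) = √(1 − 1/3.114²) = 0.947035
Dilated lifetime: Δt = γτ₀ = 3.114 × 1.638 ps = 5.10073 ps
d = vΔt = 0.947035c × 5.10073 ps = 2.83921×10^8 m/s × 5.10073×10^-12 s = 1.448 mm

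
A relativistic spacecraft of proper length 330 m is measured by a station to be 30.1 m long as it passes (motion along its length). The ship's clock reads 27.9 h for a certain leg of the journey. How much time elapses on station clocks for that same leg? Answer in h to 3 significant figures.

Length contraction ⇒ γ = L₀/L = 330/30.1 = 10.963
Time dilation: Δt = γτ₀ = 10.963 × 27.9 h = 306 h

Δt ≈ 306 h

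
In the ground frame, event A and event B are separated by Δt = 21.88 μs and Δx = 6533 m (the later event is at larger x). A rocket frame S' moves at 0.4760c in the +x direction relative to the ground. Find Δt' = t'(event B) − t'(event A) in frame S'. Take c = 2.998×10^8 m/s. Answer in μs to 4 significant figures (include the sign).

Δt' ≈ 13.08 μs

γ = 1/√(1 − 0.4760²) = 1.13708
Δt' = γ(Δt − vΔx/c²) = 1.13708 × (21.88 μs − 0.4760×6533 m / (2.998×10^8 m/s))
= 1.13708 × (11.5074 μs) = 13.08 μs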